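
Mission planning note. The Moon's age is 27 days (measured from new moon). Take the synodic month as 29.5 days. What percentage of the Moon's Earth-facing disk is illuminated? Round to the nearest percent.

7%

The Moon has covered 27/29.5 of its cycle, so θ ≈ 360° × 27/29.5 = 329.5°.
With cos θ = 0.862, the lit fraction is (1 − 0.862)/2 ≈ 0.069, so 7%.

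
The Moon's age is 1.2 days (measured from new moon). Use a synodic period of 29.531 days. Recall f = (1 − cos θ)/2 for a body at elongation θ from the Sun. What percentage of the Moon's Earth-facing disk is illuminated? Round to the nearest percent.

2%

Phase angle: θ = 360°·(1.2 d)/(29.531 d) = 14.6°.
Illuminated fraction = (1 − cos 14.6°)/2 = (1 − 0.968)/2 ≈ 0.016, so 2%.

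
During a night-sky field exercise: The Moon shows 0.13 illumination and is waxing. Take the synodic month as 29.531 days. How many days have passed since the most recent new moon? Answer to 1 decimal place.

cos θ = 1 − 2f = 0.740, giving a principal value of 42.3°.
Before full moon the principal value applies: θ = 42.3°.
That fraction of the synodic month is 42.3/360 × 29.531 d ≈ 3.47 d.

3.5 days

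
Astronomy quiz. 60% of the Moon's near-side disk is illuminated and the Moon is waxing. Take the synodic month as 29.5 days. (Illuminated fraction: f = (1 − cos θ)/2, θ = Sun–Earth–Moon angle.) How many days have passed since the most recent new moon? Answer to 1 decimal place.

8.3 days

cos θ = 1 − 2f = -0.200, giving a principal value of 101.5°.
Waxing ⇒ before full, so θ = 101.5°.
That fraction of the synodic month is 101.5/360 × 29.5 d ≈ 8.32 d.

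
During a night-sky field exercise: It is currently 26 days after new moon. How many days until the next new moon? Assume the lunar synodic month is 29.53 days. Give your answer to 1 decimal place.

The next new moon completes the synodic month: 29.53 − 26 = 3.530 days.

3.5 days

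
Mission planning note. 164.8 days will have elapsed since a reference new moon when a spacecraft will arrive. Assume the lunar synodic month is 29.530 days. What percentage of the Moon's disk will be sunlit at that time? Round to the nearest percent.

164.8 d spans 5 complete synodic months (5 × 29.530 = 147.65 d) plus 17.15 d.
Elongation θ = 360° × 17.15/29.530 ≈ 209.1°.
cos 209.1° = (-0.874), so f = (1 − (-0.874))/2 = 0.937, so 94%.

94%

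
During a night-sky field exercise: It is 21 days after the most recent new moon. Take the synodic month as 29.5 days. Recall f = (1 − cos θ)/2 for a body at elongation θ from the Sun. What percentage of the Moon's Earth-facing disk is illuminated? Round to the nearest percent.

62%

Elongation θ = 360° × 21/29.5 ≈ 256.3°.
Illuminated fraction = (1 − cos 256.3°)/2 = (1 − (-0.237))/2 ≈ 0.619, so 62%.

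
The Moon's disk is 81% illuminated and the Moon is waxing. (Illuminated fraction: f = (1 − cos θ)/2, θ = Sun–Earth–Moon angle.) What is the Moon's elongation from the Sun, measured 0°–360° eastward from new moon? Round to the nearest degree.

From f = (1 − cos θ)/2: cos θ = 1 − 2×0.81 = -0.620; arccos → 128.3°.
Waxing ⇒ before full, so θ = 128.3°.

128°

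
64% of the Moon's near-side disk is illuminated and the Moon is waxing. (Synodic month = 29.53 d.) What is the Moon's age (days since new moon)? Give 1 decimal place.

Invert f = (1 − cos θ)/2 to get cos θ = 1 − 2(0.64) = -0.280, hence θ₀ = arccos -0.280 = 106.3°.
Waxing ⇒ before full, so θ = 106.3°.
Age = 29.53 × 106.3°/360° ≈ 8.72 days.

8.7 days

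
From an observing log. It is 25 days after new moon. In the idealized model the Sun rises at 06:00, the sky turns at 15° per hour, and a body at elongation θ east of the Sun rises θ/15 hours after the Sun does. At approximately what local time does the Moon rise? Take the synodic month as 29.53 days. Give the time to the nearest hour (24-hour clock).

02:00

Phase angle: θ = 360°·(25 d)/(29.53 d) = 304.8°.
At 15° of sky rotation per hour, 304.8° corresponds to a 20.32 h lag.
06:00 + 20.32 h ≈ 02:19 → 02:00 to the nearest hour.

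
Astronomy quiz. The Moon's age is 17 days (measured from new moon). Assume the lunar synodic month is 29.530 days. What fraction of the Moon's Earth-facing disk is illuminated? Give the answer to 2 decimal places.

Phase angle: θ = 360°·(17 d)/(29.530 d) = 207.2°.
cos 207.2° = (-0.889), so f = (1 − (-0.889))/2 = 0.945.

0.94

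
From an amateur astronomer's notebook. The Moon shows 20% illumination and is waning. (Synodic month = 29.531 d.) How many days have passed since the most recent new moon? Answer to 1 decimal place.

From f = (1 − cos θ)/2: cos θ = 1 − 2×0.20 = 0.600; arccos → 53.1°.
Waning ⇒ past full, so θ = 360° − 53.1° = 306.9°.
At 360°/29.531 d per day, 306.9° corresponds to 25.17 days.

25.2 days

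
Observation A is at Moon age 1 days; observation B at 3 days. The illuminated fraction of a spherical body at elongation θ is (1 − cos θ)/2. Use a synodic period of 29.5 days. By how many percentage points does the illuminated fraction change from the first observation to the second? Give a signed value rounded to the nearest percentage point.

+9 percentage points

θ₁ = 360° × 1/29.5 = 12.2°, f₁ = (1 − cos θ₁)/2 = 0.011.
θ₂ = 360° × 3/29.5 = 36.6°, f₂ = (1 − cos θ₂)/2 = 0.099.
Change = f₂ − f₁ = +0.087 → +9 percentage points.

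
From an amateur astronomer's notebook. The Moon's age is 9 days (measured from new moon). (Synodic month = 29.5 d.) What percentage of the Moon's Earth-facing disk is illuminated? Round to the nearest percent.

Phase angle: θ = 360°·(9 d)/(29.5 d) = 109.8°.
cos 109.8° = (-0.339), so f = (1 − (-0.339))/2 = 0.670, so 67%.

67%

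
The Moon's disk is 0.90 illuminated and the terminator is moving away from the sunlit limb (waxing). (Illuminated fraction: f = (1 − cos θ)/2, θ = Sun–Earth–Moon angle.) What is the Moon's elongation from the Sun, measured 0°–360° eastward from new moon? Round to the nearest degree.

Invert f = (1 − cos θ)/2 to get cos θ = 1 − 2(0.90) = -0.800, hence θ₀ = arccos -0.800 = 143.1°.
The Moon is waxing (0°–180°), so θ = 143.1° directly.

143°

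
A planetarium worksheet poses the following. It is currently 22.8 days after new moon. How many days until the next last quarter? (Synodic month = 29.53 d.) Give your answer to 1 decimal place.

Last quarter occurs at elongation 270°, i.e. at age 29.53 × 270/360 = 22.148 d.
Already past this cycle's last quarter; the next is at 22.148 + 29.53 = 51.678 d, so 51.678 − 22.8 = 28.878 days.

28.9 days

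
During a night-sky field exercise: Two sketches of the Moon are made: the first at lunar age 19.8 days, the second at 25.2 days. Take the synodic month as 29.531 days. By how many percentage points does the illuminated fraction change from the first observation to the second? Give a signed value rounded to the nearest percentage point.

-54 percentage points

First observation: θ = 360°·19.8/29.531 = 241.4°, so f = 0.740.
Second observation: θ = 307.2°, f = 0.198.
Δf = 0.198 − 0.740 = -0.542, i.e. -54 pp.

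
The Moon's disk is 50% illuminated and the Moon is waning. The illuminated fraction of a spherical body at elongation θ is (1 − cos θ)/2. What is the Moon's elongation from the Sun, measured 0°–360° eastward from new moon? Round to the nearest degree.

From f = (1 − cos θ)/2: cos θ = 1 − 2×0.50 = 0.000; arccos → 90.0°.
Since the Moon is past full (waning), take the reflex angle: θ = 360° − 90.0° = 270.0°.

270°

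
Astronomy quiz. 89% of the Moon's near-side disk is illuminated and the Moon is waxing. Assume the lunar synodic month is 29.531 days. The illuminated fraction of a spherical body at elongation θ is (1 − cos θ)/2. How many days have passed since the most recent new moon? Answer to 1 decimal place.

11.6 days

Invert f = (1 − cos θ)/2 to get cos θ = 1 − 2(0.89) = -0.780, hence θ₀ = arccos -0.780 = 141.3°.
The Moon is waxing (0°–180°), so θ = 141.3° directly.
That fraction of the synodic month is 141.3/360 × 29.531 d ≈ 11.59 d.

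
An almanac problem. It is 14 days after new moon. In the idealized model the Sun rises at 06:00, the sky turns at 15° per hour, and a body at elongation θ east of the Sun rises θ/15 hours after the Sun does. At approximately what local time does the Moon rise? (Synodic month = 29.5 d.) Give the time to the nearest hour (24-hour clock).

Elongation θ = 360° × 14/29.5 ≈ 170.8°.
The Moon trails the Sun by θ/15 = 170.8/15 ≈ 11.39 hours.
06:00 + 11.39 h ≈ 17:23 → 17:00 to the nearest hour.

17:00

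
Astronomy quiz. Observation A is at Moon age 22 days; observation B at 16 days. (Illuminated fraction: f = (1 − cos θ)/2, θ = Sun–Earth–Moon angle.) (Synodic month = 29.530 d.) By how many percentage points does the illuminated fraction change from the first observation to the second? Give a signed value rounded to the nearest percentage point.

First observation: θ = 360°·22/29.530 = 268.2°, so f = 0.516.
Second observation: θ = 195.1°, f = 0.983.
Δf = 0.983 − 0.516 = +0.467, i.e. +47 pp.

+47 percentage points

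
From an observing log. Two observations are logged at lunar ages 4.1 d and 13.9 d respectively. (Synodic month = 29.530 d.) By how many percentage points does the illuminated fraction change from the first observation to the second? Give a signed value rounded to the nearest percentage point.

+81 pp

First observation: θ = 360°·4.1/29.530 = 50.0°, so f = 0.178.
Second observation: θ = 169.5°, f = 0.992.
Δf = 0.992 − 0.178 = +0.813, i.e. +81 pp.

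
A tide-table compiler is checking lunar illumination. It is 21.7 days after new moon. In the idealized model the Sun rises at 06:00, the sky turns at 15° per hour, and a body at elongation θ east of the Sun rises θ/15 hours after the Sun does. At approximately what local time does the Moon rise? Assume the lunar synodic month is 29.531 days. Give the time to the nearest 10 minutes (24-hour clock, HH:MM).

Elongation θ = 360° × 21.7/29.531 ≈ 264.5°.
At 15° of sky rotation per hour, 264.5° corresponds to a 17.64 h lag.
06:00 + 17.636 h ≈ 23:38 → 23:40 to the nearest ten minutes.

23:40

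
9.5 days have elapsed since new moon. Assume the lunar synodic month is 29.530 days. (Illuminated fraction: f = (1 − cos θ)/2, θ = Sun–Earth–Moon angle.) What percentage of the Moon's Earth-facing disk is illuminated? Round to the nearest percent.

Phase angle: θ = 360°·(9.5 d)/(29.530 d) = 115.8°.
With cos θ = (-0.435), the lit fraction is (1 − (-0.435))/2 ≈ 0.718, so 72%.

72%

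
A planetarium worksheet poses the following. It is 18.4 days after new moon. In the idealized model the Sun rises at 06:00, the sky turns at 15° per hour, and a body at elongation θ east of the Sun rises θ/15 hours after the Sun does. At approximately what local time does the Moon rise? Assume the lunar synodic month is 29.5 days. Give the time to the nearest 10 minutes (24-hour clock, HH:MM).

21:00

Phase angle: θ = 360°·(18.4 d)/(29.5 d) = 224.5°.
At 15° of sky rotation per hour, 224.5° corresponds to a 14.97 h lag.
06:00 + 14.969 h ≈ 20:58 → 21:00 to the nearest ten minutes.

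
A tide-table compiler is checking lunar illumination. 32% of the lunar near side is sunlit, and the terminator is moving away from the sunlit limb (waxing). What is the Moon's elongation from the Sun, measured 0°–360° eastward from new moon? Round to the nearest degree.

cos θ = 1 − 2f = 0.360, giving a principal value of 68.9°.
The Moon is waxing (0°–180°), so θ = 68.9° directly.

69°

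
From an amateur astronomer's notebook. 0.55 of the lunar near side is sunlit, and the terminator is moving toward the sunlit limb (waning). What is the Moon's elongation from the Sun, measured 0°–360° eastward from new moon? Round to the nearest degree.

264°

Invert f = (1 − cos θ)/2 to get cos θ = 1 − 2(0.55) = -0.100, hence θ₀ = arccos -0.100 = 95.7°.
Since the Moon is past full (waning), take the reflex angle: θ = 360° − 95.7° = 264.3°.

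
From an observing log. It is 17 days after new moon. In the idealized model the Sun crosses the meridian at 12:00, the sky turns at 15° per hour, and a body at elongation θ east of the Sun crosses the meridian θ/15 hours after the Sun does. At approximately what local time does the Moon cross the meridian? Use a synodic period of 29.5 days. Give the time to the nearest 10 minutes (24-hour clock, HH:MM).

01:50

Elongation θ = 360° × 17/29.5 ≈ 207.5°.
Delay after the Sun = 207.5° / (15°/h) ≈ 13.83 h.
12:00 + 13.831 h ≈ 01:50 → 01:50 to the nearest ten minutes.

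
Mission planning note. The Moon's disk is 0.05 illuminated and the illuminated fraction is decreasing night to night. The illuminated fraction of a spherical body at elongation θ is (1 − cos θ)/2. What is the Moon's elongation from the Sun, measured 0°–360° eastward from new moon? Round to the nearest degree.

cos θ = 1 − 2f = 0.900, giving a principal value of 25.8°.
Waning ⇒ past full, so θ = 360° − 25.8° = 334.2°.

334°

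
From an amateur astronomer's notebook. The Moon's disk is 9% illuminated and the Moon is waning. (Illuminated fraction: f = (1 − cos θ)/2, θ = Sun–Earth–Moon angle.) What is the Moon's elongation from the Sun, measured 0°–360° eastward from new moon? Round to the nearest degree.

cos θ = 1 − 2f = 0.820, giving a principal value of 34.9°.
Since the Moon is past full (waning), take the reflex angle: θ = 360° − 34.9° = 325.1°.

325°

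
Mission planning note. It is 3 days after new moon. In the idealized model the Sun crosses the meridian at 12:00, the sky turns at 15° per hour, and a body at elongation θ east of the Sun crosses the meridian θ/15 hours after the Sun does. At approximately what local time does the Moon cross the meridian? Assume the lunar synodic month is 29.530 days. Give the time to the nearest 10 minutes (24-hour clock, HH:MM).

14:30

Elongation θ = 360° × 3/29.530 ≈ 36.6°.
The Moon trails the Sun by θ/15 = 36.6/15 ≈ 2.44 hours.
12:00 + 2.438 h ≈ 14:26 → 14:30 to the nearest ten minutes.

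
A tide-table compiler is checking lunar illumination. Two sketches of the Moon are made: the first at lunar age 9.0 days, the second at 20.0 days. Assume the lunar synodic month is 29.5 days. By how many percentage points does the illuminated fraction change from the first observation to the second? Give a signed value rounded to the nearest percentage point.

θ₁ = 360° × 9.0/29.5 = 109.8°, f₁ = (1 − cos θ₁)/2 = 0.670.
θ₂ = 360° × 20.0/29.5 = 244.1°, f₂ = (1 − cos θ₂)/2 = 0.719.
Change = f₂ − f₁ = +0.049 → +5 percentage points.

+5 pp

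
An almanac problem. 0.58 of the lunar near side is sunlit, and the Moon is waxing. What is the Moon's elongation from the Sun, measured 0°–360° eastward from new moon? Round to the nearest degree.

99°

Invert f = (1 − cos θ)/2 to get cos θ = 1 − 2(0.58) = -0.160, hence θ₀ = arccos -0.160 = 99.2°.
The Moon is waxing (0°–180°), so θ = 99.2° directly.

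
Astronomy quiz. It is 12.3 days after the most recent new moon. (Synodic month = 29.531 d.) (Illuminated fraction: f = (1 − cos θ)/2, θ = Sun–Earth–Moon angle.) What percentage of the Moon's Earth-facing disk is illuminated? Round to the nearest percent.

Elongation θ = 360° × 12.3/29.531 ≈ 149.9°.
cos 149.9° = (-0.866), so f = (1 − (-0.866))/2 = 0.933, so 93%.

93%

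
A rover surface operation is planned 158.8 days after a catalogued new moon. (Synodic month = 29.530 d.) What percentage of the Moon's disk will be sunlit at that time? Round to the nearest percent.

158.8/29.530 = 5.378 lunations, so 5 complete cycles and 11.15 d into the next.
Elongation θ = 360° × 11.15/29.530 ≈ 135.9°.
cos 135.9° = (-0.718), so f = (1 − (-0.718))/2 = 0.859, so 86%.

86%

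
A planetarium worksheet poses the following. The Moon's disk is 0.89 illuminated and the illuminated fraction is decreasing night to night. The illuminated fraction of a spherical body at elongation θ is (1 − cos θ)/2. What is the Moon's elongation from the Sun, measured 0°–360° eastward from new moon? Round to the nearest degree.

From f = (1 − cos θ)/2: cos θ = 1 − 2×0.89 = -0.780; arccos → 141.3°.
A waning Moon lies in 180°–360°, so θ = 360° − 141.3° = 218.7°.

219°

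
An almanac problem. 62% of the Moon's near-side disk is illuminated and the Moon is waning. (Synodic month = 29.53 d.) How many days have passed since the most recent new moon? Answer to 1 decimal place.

21.0 days

Invert f = (1 − cos θ)/2 to get cos θ = 1 − 2(0.62) = -0.240, hence θ₀ = arccos -0.240 = 103.9°.
Waning ⇒ past full, so θ = 360° − 103.9° = 256.1°.
At 360°/29.53 d per day, 256.1° corresponds to 21.01 days.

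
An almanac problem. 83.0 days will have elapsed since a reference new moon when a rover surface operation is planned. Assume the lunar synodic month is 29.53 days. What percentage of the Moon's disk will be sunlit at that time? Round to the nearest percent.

83.0 d spans 2 complete synodic months (2 × 29.53 = 59.06 d) plus 23.94 d.
Phase angle: θ = 360°·(23.94 d)/(29.53 d) = 291.9°.
cos 291.9° = 0.372, so f = (1 − 0.372)/2 = 0.314, so 31%.

31%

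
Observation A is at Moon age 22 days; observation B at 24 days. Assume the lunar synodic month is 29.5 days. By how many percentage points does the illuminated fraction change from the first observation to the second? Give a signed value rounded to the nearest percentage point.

θ₁ = 360° × 22/29.5 = 268.5°, f₁ = (1 − cos θ₁)/2 = 0.513.
θ₂ = 360° × 24/29.5 = 292.9°, f₂ = (1 − cos θ₂)/2 = 0.306.
Change = f₂ − f₁ = -0.208 → -21 percentage points.

-21 pp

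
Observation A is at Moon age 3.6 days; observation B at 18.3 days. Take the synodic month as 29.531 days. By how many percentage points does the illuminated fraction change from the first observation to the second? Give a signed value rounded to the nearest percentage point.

+73 pp

First observation: θ = 360°·3.6/29.531 = 43.9°, so f = 0.140.
Second observation: θ = 223.1°, f = 0.865.
Δf = 0.865 − 0.140 = +0.726, i.e. +73 pp.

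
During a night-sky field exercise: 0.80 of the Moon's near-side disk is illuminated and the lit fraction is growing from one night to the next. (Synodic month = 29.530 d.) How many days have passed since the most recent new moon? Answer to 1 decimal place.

From f = (1 − cos θ)/2: cos θ = 1 − 2×0.80 = -0.600; arccos → 126.9°.
Before full moon the principal value applies: θ = 126.9°.
That fraction of the synodic month is 126.9/360 × 29.530 d ≈ 10.41 d.

10.4 days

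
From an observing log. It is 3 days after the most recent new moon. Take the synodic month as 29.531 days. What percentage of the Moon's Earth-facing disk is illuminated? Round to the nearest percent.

The Moon has covered 3/29.531 of its cycle, so θ ≈ 360° × 3/29.531 = 36.6°.
cos 36.6° = 0.803, so f = (1 − 0.803)/2 = 0.098, so 10%.

10%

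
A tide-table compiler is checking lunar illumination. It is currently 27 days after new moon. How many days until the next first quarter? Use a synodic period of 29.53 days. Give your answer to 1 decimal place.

First quarter occurs at elongation 90°, i.e. at age 29.53 × 90/360 = 7.383 d.
Already past this cycle's first quarter; the next is at 7.383 + 29.53 = 36.913 d, so 36.913 − 27 = 9.913 days.

9.9 days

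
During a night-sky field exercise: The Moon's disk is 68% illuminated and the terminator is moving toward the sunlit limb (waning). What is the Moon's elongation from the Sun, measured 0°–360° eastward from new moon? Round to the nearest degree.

249°

cos θ = 1 − 2f = -0.360, giving a principal value of 111.1°.
Waning ⇒ past full, so θ = 360° − 111.1° = 248.9°.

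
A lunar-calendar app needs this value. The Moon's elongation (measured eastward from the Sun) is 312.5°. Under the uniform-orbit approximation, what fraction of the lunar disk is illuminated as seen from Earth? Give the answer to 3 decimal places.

Half-versine of 312.5°: (1 − 0.676)/2 = 0.162.

0.162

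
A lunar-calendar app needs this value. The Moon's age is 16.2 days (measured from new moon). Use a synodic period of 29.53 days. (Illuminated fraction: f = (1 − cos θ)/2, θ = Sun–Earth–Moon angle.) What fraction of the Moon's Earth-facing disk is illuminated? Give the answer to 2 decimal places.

Elongation θ = 360° × 16.2/29.53 ≈ 197.5°.
With cos θ = (-0.954), the lit fraction is (1 − (-0.954))/2 ≈ 0.977.

0.98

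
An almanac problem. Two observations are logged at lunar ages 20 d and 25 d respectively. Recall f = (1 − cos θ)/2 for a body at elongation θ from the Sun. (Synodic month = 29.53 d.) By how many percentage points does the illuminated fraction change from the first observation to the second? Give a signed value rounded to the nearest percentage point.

-51 percentage points

First observation: θ = 360°·20/29.53 = 243.8°, so f = 0.721.
Second observation: θ = 304.8°, f = 0.215.
Δf = 0.215 − 0.721 = -0.506, i.e. -51 pp.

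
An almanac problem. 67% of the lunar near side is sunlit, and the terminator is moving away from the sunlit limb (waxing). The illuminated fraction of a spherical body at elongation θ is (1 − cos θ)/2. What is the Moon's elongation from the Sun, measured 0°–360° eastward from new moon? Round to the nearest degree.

110°

cos θ = 1 − 2f = -0.340, giving a principal value of 109.9°.
Before full moon the principal value applies: θ = 109.9°.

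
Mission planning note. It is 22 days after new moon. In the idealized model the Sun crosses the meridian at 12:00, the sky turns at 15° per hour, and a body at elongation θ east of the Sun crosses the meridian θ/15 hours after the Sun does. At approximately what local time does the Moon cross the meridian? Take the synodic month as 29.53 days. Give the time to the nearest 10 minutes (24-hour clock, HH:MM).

05:50

The Moon has covered 22/29.53 of its cycle, so θ ≈ 360° × 22/29.53 = 268.2°.
At 15° of sky rotation per hour, 268.2° corresponds to a 17.88 h lag.
12:00 + 17.880 h ≈ 05:53 → 05:50 to the nearest ten minutes.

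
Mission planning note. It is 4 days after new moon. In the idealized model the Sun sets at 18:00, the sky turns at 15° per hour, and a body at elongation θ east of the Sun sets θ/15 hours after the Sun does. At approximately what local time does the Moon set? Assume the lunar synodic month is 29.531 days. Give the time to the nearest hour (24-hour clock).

Phase angle: θ = 360°·(4 d)/(29.531 d) = 48.8°.
The Moon trails the Sun by θ/15 = 48.8/15 ≈ 3.25 hours.
18:00 + 3.25 h ≈ 21:15 → 21:00 to the nearest hour.

21:00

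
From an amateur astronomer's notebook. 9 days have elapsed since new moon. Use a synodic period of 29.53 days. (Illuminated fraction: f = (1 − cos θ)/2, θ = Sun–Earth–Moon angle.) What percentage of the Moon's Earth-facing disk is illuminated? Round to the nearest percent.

The Moon has covered 9/29.53 of its cycle, so θ ≈ 360° × 9/29.53 = 109.7°.
cos 109.7° = (-0.337), so f = (1 − (-0.337))/2 = 0.669, so 67%.

67%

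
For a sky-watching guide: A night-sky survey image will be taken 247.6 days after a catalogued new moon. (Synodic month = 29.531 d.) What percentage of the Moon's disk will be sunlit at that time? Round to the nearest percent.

87%

247.6 d spans 8 complete synodic months (8 × 29.531 = 236.25 d) plus 11.35 d.
The Moon has covered 11.35/29.531 of its cycle, so θ ≈ 360° × 11.35/29.531 = 138.4°.
Illuminated fraction = (1 − cos 138.4°)/2 = (1 − (-0.748))/2 ≈ 0.874, so 87%.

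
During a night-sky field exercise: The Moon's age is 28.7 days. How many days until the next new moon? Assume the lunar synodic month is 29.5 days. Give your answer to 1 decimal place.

0.8 days

One full lunation from the last new moon is 29.5 d; remaining = 29.5 − 28.7 = 0.800 d.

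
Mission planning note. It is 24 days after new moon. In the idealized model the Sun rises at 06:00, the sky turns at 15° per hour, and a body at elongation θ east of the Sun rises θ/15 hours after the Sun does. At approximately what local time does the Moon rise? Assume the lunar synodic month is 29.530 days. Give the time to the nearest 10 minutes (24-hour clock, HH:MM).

01:30

The Moon has covered 24/29.530 of its cycle, so θ ≈ 360° × 24/29.530 = 292.6°.
At 15° of sky rotation per hour, 292.6° corresponds to a 19.51 h lag.
06:00 + 19.506 h ≈ 01:30 → 01:30 to the nearest ten minutes.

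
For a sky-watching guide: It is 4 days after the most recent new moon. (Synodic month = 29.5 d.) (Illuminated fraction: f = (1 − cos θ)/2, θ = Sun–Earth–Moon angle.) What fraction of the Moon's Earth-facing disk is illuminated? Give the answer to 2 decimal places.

Phase angle: θ = 360°·(4 d)/(29.5 d) = 48.8°.
cos 48.8° = 0.659, so f = (1 − 0.659)/2 = 0.171.

0.17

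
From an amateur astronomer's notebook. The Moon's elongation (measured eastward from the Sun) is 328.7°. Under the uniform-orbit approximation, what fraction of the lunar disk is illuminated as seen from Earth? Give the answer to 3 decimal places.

cos 328.7° = 0.854, so f = (1 − 0.854)/2 = 0.073.

0.073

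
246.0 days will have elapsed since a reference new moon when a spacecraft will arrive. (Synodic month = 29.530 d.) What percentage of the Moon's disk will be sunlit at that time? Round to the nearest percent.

74%

246.0 d spans 8 complete synodic months (8 × 29.530 = 236.24 d) plus 9.76 d.
Elongation θ = 360° × 9.76/29.530 ≈ 119.0°.
With cos θ = (-0.485), the lit fraction is (1 − (-0.485))/2 ≈ 0.742, so 74%.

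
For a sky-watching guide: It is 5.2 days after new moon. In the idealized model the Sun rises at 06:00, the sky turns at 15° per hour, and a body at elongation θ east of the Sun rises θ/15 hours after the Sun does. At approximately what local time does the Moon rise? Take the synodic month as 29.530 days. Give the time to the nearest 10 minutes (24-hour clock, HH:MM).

Phase angle: θ = 360°·(5.2 d)/(29.530 d) = 63.4°.
The Moon trails the Sun by θ/15 = 63.4/15 ≈ 4.23 hours.
06:00 + 4.226 h ≈ 10:14 → 10:10 to the nearest ten minutes.

10:10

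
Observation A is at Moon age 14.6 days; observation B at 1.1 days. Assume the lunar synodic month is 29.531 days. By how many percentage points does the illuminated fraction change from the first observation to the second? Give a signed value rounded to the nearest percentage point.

First observation: θ = 360°·14.6/29.531 = 178.0°, so f = 1.000.
Second observation: θ = 13.4°, f = 0.014.
Δf = 0.014 − 1.000 = -0.986, i.e. -99 pp.

-99 percentage points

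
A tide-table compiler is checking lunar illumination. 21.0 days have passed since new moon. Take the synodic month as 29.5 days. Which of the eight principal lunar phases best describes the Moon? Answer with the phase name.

last quarter

At 21.0/29.5 of the cycle, θ ≈ 256° — the last quarter range.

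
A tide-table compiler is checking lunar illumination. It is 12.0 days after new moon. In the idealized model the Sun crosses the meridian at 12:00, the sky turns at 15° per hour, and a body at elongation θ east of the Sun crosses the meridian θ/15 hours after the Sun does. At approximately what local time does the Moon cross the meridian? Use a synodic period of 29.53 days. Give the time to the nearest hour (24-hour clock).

The Moon has covered 12.0/29.53 of its cycle, so θ ≈ 360° × 12.0/29.53 = 146.3°.
Delay after the Sun = 146.3° / (15°/h) ≈ 9.75 h.
12:00 + 9.75 h ≈ 21:45 → 22:00 to the nearest hour.

22:00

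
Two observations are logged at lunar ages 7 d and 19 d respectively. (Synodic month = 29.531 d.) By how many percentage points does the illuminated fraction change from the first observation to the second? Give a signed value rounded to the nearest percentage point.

+35 pp

θ₁ = 360° × 7/29.531 = 85.3°, f₁ = (1 − cos θ₁)/2 = 0.459.
θ₂ = 360° × 19/29.531 = 231.6°, f₂ = (1 − cos θ₂)/2 = 0.810.
Change = f₂ − f₁ = +0.351 → +35 percentage points.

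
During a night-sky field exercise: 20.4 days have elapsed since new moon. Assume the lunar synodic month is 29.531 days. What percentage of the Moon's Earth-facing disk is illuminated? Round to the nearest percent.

68%

The Moon has covered 20.4/29.531 of its cycle, so θ ≈ 360° × 20.4/29.531 = 248.7°.
With cos θ = (-0.363), the lit fraction is (1 − (-0.363))/2 ≈ 0.682, so 68%.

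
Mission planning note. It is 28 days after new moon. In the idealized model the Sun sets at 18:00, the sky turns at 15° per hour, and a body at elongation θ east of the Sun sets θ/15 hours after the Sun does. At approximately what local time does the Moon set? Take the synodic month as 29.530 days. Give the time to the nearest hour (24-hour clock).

17:00

Phase angle: θ = 360°·(28 d)/(29.530 d) = 341.3°.
At 15° of sky rotation per hour, 341.3° corresponds to a 22.76 h lag.
18:00 + 22.76 h ≈ 16:45 → 17:00 to the nearest hour.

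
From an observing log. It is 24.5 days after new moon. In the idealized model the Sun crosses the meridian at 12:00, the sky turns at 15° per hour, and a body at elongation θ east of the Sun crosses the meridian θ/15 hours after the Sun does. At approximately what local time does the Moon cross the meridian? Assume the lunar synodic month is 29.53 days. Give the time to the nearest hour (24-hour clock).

Elongation θ = 360° × 24.5/29.53 ≈ 298.7°.
Delay after the Sun = 298.7° / (15°/h) ≈ 19.91 h.
12:00 + 19.91 h ≈ 07:55 → 08:00 to the nearest hour.

08:00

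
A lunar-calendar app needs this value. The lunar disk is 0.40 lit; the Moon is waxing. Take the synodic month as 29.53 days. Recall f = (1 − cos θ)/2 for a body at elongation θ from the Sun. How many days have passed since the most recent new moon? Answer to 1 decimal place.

cos θ = 1 − 2f = 0.200, giving a principal value of 78.5°.
The Moon is waxing (0°–180°), so θ = 78.5° directly.
Age = 29.53 × 78.5°/360° ≈ 6.44 days.

6.4 days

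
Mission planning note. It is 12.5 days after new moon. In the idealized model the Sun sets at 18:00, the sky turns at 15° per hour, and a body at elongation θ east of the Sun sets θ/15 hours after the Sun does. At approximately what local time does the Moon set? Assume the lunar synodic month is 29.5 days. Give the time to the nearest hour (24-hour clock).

04:00

Phase angle: θ = 360°·(12.5 d)/(29.5 d) = 152.5°.
At 15° of sky rotation per hour, 152.5° corresponds to a 10.17 h lag.
18:00 + 10.17 h ≈ 04:10 → 04:00 to the nearest hour.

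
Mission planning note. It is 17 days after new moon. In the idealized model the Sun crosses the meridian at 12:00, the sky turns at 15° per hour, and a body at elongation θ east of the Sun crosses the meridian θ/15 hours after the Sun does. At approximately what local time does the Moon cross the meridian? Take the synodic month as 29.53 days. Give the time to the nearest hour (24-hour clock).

Elongation θ = 360° × 17/29.53 ≈ 207.2°.
At 15° of sky rotation per hour, 207.2° corresponds to a 13.82 h lag.
12:00 + 13.82 h ≈ 01:49 → 02:00 to the nearest hour.

02:00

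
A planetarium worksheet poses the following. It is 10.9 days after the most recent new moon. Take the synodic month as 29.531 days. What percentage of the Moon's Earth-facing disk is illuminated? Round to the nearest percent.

Elongation θ = 360° × 10.9/29.531 ≈ 132.9°.
cos 132.9° = (-0.680), so f = (1 − (-0.680))/2 = 0.840, so 84%.

84%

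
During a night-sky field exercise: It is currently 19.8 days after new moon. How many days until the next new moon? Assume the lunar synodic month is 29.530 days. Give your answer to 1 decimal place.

One full lunation from the last new moon is 29.530 d; remaining = 29.530 − 19.8 = 9.730 d.

9.7 days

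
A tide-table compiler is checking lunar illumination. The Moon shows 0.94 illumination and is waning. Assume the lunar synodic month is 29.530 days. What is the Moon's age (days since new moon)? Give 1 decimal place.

cos θ = 1 − 2f = -0.880, giving a principal value of 151.6°.
A waning Moon lies in 180°–360°, so θ = 360° − 151.6° = 208.4°.
That fraction of the synodic month is 208.4/360 × 29.530 d ≈ 17.09 d.

17.1 days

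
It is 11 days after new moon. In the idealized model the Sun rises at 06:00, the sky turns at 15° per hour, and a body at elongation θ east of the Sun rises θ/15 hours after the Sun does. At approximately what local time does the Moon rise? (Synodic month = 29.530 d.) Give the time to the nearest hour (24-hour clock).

15:00

The Moon has covered 11/29.530 of its cycle, so θ ≈ 360° × 11/29.530 = 134.1°.
The Moon trails the Sun by θ/15 = 134.1/15 ≈ 8.94 hours.
06:00 + 8.94 h ≈ 14:56 → 15:00 to the nearest hour.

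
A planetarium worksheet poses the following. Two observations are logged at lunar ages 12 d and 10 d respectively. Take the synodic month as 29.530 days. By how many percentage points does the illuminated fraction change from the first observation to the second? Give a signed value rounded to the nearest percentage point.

-15 pp

First observation: θ = 360°·12/29.530 = 146.3°, so f = 0.916.
Second observation: θ = 121.9°, f = 0.764.
Δf = 0.764 − 0.916 = -0.152, i.e. -15 pp.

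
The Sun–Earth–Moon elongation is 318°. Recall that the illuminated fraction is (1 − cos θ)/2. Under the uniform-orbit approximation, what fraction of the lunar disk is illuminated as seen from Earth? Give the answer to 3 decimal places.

0.128

cos 318° = 0.743, so f = (1 − 0.743)/2 = 0.128.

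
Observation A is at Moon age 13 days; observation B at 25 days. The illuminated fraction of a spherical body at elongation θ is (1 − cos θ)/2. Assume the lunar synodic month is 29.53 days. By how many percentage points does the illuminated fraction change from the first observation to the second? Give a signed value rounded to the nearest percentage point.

First observation: θ = 360°·13/29.53 = 158.5°, so f = 0.965.
Second observation: θ = 304.8°, f = 0.215.
Δf = 0.215 − 0.965 = -0.750, i.e. -75 pp.

-75 pp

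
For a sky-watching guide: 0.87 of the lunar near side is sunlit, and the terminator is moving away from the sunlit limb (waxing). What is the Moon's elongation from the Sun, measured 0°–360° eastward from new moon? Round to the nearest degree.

cos θ = 1 − 2f = -0.740, giving a principal value of 137.7°.
The Moon is waxing (0°–180°), so θ = 137.7° directly.

138°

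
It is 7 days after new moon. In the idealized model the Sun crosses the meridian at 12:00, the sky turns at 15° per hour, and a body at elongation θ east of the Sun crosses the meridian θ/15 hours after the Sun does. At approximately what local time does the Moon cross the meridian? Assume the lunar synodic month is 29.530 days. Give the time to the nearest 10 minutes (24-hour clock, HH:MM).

17:40

The Moon has covered 7/29.530 of its cycle, so θ ≈ 360° × 7/29.530 = 85.3°.
At 15° of sky rotation per hour, 85.3° corresponds to a 5.69 h lag.
12:00 + 5.689 h ≈ 17:41 → 17:40 to the nearest ten minutes.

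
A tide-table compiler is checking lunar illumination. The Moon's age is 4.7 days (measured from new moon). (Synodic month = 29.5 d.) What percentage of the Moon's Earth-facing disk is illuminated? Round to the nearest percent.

Elongation θ = 360° × 4.7/29.5 ≈ 57.4°.
Illuminated fraction = (1 − cos 57.4°)/2 = (1 − 0.539)/2 ≈ 0.230, so 23%.

23%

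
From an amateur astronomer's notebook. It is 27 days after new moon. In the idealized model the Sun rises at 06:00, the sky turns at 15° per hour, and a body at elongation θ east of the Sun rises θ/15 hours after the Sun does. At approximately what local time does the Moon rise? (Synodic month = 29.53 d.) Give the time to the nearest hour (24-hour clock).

Phase angle: θ = 360°·(27 d)/(29.53 d) = 329.2°.
The Moon trails the Sun by θ/15 = 329.2/15 ≈ 21.94 hours.
06:00 + 21.94 h ≈ 03:57 → 04:00 to the nearest hour.

04:00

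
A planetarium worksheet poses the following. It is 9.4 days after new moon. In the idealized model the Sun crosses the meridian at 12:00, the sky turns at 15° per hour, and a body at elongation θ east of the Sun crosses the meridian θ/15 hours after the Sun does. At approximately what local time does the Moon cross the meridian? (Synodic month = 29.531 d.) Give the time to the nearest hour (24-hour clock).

Elongation θ = 360° × 9.4/29.531 ≈ 114.6°.
At 15° of sky rotation per hour, 114.6° corresponds to a 7.64 h lag.
12:00 + 7.64 h ≈ 19:38 → 20:00 to the nearest hour.

20:00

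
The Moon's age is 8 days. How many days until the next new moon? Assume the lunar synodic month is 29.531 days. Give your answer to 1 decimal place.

21.5 days

The next new moon completes the synodic month: 29.531 − 8 = 21.531 days.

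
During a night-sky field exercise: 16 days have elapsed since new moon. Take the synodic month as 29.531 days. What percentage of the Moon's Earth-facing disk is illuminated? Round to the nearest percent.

The Moon has covered 16/29.531 of its cycle, so θ ≈ 360° × 16/29.531 = 195.0°.
cos 195.0° = (-0.966), so f = (1 − (-0.966))/2 = 0.983, so 98%.

98%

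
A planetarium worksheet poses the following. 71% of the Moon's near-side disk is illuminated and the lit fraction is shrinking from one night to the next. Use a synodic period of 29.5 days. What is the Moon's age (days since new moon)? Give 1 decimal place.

20.1 days

cos θ = 1 − 2f = -0.420, giving a principal value of 114.8°.
Waning ⇒ past full, so θ = 360° − 114.8° = 245.2°.
Age = 29.5 × 245.2°/360° ≈ 20.09 days.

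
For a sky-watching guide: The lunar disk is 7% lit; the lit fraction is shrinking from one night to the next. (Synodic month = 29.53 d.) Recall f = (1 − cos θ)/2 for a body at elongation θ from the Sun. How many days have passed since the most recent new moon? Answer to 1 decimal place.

Invert f = (1 − cos θ)/2 to get cos θ = 1 − 2(0.07) = 0.860, hence θ₀ = arccos 0.860 = 30.7°.
Since the Moon is past full (waning), take the reflex angle: θ = 360° − 30.7° = 329.3°.
Age = 29.53 × 329.3°/360° ≈ 27.01 days.

27.0 days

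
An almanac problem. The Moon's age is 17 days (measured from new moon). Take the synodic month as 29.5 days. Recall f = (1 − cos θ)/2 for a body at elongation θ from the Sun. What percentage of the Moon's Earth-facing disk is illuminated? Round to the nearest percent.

94%

The Moon has covered 17/29.5 of its cycle, so θ ≈ 360° × 17/29.5 = 207.5°.
cos 207.5° = (-0.887), so f = (1 − (-0.887))/2 = 0.944, so 94%.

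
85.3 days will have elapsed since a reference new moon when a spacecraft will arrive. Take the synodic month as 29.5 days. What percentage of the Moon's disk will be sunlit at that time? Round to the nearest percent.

85.3/29.5 = 2.892 lunations, so 2 complete cycles and 26.30 d into the next.
Phase angle: θ = 360°·(26.30 d)/(29.5 d) = 320.9°.
With cos θ = 0.777, the lit fraction is (1 − 0.777)/2 ≈ 0.112, so 11%.

11%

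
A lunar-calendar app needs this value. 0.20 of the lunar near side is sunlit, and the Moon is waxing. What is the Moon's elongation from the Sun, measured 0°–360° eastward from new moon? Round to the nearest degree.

53°

From f = (1 − cos θ)/2: cos θ = 1 − 2×0.20 = 0.600; arccos → 53.1°.
Waxing ⇒ before full, so θ = 53.1°.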